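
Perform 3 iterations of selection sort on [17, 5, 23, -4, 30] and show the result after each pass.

Pass 1: Select minimum -4 at index 3, swap -> [-4, 5, 23, 17, 30]
Pass 2: Select minimum 5 at index 1, swap -> [-4, 5, 23, 17, 30]
Pass 3: Select minimum 17 at index 3, swap -> [-4, 5, 17, 23, 30]


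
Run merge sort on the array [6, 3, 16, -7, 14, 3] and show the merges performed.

Divide and conquer:
  Merge [3] + [16] -> [3, 16]
  Merge [6] + [3, 16] -> [3, 6, 16]
  Merge [14] + [3] -> [3, 14]
  Merge [-7] + [3, 14] -> [-7, 3, 14]
  Merge [3, 6, 16] + [-7, 3, 14] -> [-7, 3, 3, 6, 14, 16]


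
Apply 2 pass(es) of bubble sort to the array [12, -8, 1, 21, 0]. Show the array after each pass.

After pass 1: [-8, 1, 12, 0, 21] (3 swaps)
After pass 2: [-8, 1, 0, 12, 21] (1 swaps)
Total swaps: 4


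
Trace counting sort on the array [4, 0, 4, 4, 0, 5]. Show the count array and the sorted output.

Count array: [2, 0, 0, 0, 3, 1]
(count[i] = number of elements equal to i)
Cumulative count: [2, 2, 2, 2, 5, 6]
Sorted: [0, 0, 4, 4, 4, 5]


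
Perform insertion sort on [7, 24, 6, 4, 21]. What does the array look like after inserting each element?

First element 7 is already 'sorted'
Insert 24: shifted 0 elements -> [7, 24, 6, 4, 21]
Insert 6: shifted 2 elements -> [6, 7, 24, 4, 21]
Insert 4: shifted 3 elements -> [4, 6, 7, 24, 21]
Insert 21: shifted 1 elements -> [4, 6, 7, 21, 24]


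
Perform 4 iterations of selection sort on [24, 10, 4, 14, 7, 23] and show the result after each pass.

Pass 1: Select minimum 4 at index 2, swap -> [4, 10, 24, 14, 7, 23]
Pass 2: Select minimum 7 at index 4, swap -> [4, 7, 24, 14, 10, 23]
Pass 3: Select minimum 10 at index 4, swap -> [4, 7, 10, 14, 24, 23]
Pass 4: Select minimum 14 at index 3, swap -> [4, 7, 10, 14, 24, 23]


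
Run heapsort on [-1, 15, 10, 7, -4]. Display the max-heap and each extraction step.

Build heap: [15, 7, 10, -1, -4]
Extract 15: [10, 7, -4, -1, 15]
Extract 10: [7, -1, -4, 10, 15]
Extract 7: [-1, -4, 7, 10, 15]
Extract -1: [-4, -1, 7, 10, 15]


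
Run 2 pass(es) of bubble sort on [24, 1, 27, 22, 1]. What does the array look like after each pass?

After pass 1: [1, 24, 22, 1, 27] (3 swaps)
After pass 2: [1, 22, 1, 24, 27] (2 swaps)
Total swaps: 5


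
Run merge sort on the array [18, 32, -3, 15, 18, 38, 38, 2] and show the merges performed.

Divide and conquer:
  Merge [18] + [32] -> [18, 32]
  Merge [-3] + [15] -> [-3, 15]
  Merge [18, 32] + [-3, 15] -> [-3, 15, 18, 32]
  Merge [18] + [38] -> [18, 38]
  Merge [38] + [2] -> [2, 38]
  Merge [18, 38] + [2, 38] -> [2, 18, 38, 38]
  Merge [-3, 15, 18, 32] + [2, 18, 38, 38] -> [-3, 2, 15, 18, 18, 32, 38, 38]


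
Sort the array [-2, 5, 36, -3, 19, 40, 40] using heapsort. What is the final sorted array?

Build heap: [40, 19, 40, -3, 5, 36, -2]
Extract 40: [40, 19, 36, -3, 5, -2, 40]
Extract 40: [36, 19, -2, -3, 5, 40, 40]
Extract 36: [19, 5, -2, -3, 36, 40, 40]
Extract 19: [5, -3, -2, 19, 36, 40, 40]
Extract 5: [-2, -3, 5, 19, 36, 40, 40]
Extract -2: [-3, -2, 5, 19, 36, 40, 40]


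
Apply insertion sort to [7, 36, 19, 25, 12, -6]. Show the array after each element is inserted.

First element 7 is already 'sorted'
Insert 36: shifted 0 elements -> [7, 36, 19, 25, 12, -6]
Insert 19: shifted 1 elements -> [7, 19, 36, 25, 12, -6]
Insert 25: shifted 1 elements -> [7, 19, 25, 36, 12, -6]
Insert 12: shifted 3 elements -> [7, 12, 19, 25, 36, -6]
Insert -6: shifted 5 elements -> [-6, 7, 12, 19, 25, 36]


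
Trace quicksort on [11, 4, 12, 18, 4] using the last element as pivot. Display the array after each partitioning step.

Partition 1: pivot=4 at index 1 -> [4, 4, 12, 18, 11]
Partition 2: pivot=11 at index 2 -> [4, 4, 11, 18, 12]
Partition 3: pivot=12 at index 3 -> [4, 4, 11, 12, 18]


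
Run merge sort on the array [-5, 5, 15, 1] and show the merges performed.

Divide and conquer:
  Merge [-5] + [5] -> [-5, 5]
  Merge [15] + [1] -> [1, 15]
  Merge [-5, 5] + [1, 15] -> [-5, 1, 5, 15]


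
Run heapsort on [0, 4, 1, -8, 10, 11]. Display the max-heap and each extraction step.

Build heap: [11, 10, 1, -8, 4, 0]
Extract 11: [10, 4, 1, -8, 0, 11]
Extract 10: [4, 0, 1, -8, 10, 11]
Extract 4: [1, 0, -8, 4, 10, 11]
Extract 1: [0, -8, 1, 4, 10, 11]
Extract 0: [-8, 0, 1, 4, 10, 11]


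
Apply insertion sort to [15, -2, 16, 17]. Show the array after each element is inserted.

First element 15 is already 'sorted'
Insert -2: shifted 1 elements -> [-2, 15, 16, 17]
Insert 16: shifted 0 elements -> [-2, 15, 16, 17]
Insert 17: shifted 0 elements -> [-2, 15, 16, 17]


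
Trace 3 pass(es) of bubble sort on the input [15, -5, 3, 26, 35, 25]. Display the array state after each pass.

After pass 1: [-5, 3, 15, 26, 25, 35] (3 swaps)
After pass 2: [-5, 3, 15, 25, 26, 35] (1 swaps)
After pass 3: [-5, 3, 15, 25, 26, 35] (0 swaps)
Total swaps: 4


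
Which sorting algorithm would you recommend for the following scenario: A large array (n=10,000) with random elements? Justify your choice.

Best choice: Quicksort or Mergesort
Reason: Both have O(n log n) average case; quicksort has lower constant factors


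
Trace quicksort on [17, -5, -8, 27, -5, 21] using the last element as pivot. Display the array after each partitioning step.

Partition 1: pivot=21 at index 4 -> [17, -5, -8, -5, 21, 27]
Partition 2: pivot=-5 at index 2 -> [-5, -8, -5, 17, 21, 27]
Partition 3: pivot=-8 at index 0 -> [-8, -5, -5, 17, 21, 27]


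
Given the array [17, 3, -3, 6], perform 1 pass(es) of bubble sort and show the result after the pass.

After pass 1: [3, -3, 6, 17] (3 swaps)
Total swaps: 3


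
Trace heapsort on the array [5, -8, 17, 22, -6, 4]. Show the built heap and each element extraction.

Build heap: [22, 5, 17, -8, -6, 4]
Extract 22: [17, 5, 4, -8, -6, 22]
Extract 17: [5, -6, 4, -8, 17, 22]
Extract 5: [4, -6, -8, 5, 17, 22]
Extract 4: [-6, -8, 4, 5, 17, 22]
Extract -6: [-8, -6, 4, 5, 17, 22]


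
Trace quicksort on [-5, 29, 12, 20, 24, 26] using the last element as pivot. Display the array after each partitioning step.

Partition 1: pivot=26 at index 4 -> [-5, 12, 20, 24, 26, 29]
Partition 2: pivot=24 at index 3 -> [-5, 12, 20, 24, 26, 29]
Partition 3: pivot=20 at index 2 -> [-5, 12, 20, 24, 26, 29]
Partition 4: pivot=12 at index 1 -> [-5, 12, 20, 24, 26, 29]


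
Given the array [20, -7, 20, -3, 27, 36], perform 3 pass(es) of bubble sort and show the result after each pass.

After pass 1: [-7, 20, -3, 20, 27, 36] (2 swaps)
After pass 2: [-7, -3, 20, 20, 27, 36] (1 swaps)
After pass 3: [-7, -3, 20, 20, 27, 36] (0 swaps)
Total swaps: 3


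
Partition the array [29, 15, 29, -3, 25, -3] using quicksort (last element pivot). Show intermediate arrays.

Partition 1: pivot=-3 at index 1 -> [-3, -3, 29, 29, 25, 15]
Partition 2: pivot=15 at index 2 -> [-3, -3, 15, 29, 25, 29]
Partition 3: pivot=29 at index 5 -> [-3, -3, 15, 29, 25, 29]
Partition 4: pivot=25 at index 3 -> [-3, -3, 15, 25, 29, 29]


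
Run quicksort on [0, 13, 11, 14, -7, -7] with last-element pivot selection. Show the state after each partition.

Partition 1: pivot=-7 at index 1 -> [-7, -7, 11, 14, 0, 13]
Partition 2: pivot=13 at index 4 -> [-7, -7, 11, 0, 13, 14]
Partition 3: pivot=0 at index 2 -> [-7, -7, 0, 11, 13, 14]


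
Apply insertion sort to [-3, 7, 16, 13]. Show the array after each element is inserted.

First element -3 is already 'sorted'
Insert 7: shifted 0 elements -> [-3, 7, 16, 13]
Insert 16: shifted 0 elements -> [-3, 7, 16, 13]
Insert 13: shifted 1 elements -> [-3, 7, 13, 16]


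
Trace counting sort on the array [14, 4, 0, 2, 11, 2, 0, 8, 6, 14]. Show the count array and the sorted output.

Count array: [2, 0, 2, 0, 1, 0, 1, 0, 1, 0, 0, 1, 0, 0, 2]
(count[i] = number of elements equal to i)
Cumulative count: [2, 2, 4, 4, 5, 5, 6, 6, 7, 7, 7, 8, 8, 8, 10]
Sorted: [0, 0, 2, 2, 4, 6, 8, 11, 14, 14]


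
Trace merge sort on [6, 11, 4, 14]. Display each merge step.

Divide and conquer:
  Merge [6] + [11] -> [6, 11]
  Merge [4] + [14] -> [4, 14]
  Merge [6, 11] + [4, 14] -> [4, 6, 11, 14]


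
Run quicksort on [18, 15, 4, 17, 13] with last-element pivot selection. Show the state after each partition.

Partition 1: pivot=13 at index 1 -> [4, 13, 18, 17, 15]
Partition 2: pivot=15 at index 2 -> [4, 13, 15, 17, 18]
Partition 3: pivot=18 at index 4 -> [4, 13, 15, 17, 18]


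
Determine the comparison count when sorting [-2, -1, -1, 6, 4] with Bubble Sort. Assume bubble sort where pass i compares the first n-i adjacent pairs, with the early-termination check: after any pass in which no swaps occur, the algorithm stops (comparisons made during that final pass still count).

Pass 1: compare adjacent pairs (0,1)..(3,4) = 4 comparison(s), 1 swap(s) -> [-2, -1, -1, 4, 6]
Pass 2: compare adjacent pairs (0,1)..(2,3) = 3 comparison(s), 0 swap(s) -> [-2, -1, -1, 4, 6]
No swaps in this pass, so bubble sort stops here.
Total comparisons: 4 + 3 = 7


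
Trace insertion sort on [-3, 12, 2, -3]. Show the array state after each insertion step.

First element -3 is already 'sorted'
Insert 12: shifted 0 elements -> [-3, 12, 2, -3]
Insert 2: shifted 1 elements -> [-3, 2, 12, -3]
Insert -3: shifted 2 elements -> [-3, -3, 2, 12]


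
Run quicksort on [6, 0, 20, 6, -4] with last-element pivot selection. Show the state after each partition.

Partition 1: pivot=-4 at index 0 -> [-4, 0, 20, 6, 6]
Partition 2: pivot=6 at index 3 -> [-4, 0, 6, 6, 20]
Partition 3: pivot=6 at index 2 -> [-4, 0, 6, 6, 20]


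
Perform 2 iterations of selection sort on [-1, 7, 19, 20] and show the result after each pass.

Pass 1: Select minimum -1 at index 0, swap -> [-1, 7, 19, 20]
Pass 2: Select minimum 7 at index 1, swap -> [-1, 7, 19, 20]


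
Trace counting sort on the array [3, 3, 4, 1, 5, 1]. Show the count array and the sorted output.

Count array: [0, 2, 0, 2, 1, 1]
(count[i] = number of elements equal to i)
Cumulative count: [0, 2, 2, 4, 5, 6]
Sorted: [1, 1, 3, 3, 4, 5]


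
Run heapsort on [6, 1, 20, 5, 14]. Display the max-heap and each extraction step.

Build heap: [20, 14, 6, 5, 1]
Extract 20: [14, 5, 6, 1, 20]
Extract 14: [6, 5, 1, 14, 20]
Extract 6: [5, 1, 6, 14, 20]
Extract 5: [1, 5, 6, 14, 20]


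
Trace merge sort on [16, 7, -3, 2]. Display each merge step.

Divide and conquer:
  Merge [16] + [7] -> [7, 16]
  Merge [-3] + [2] -> [-3, 2]
  Merge [7, 16] + [-3, 2] -> [-3, 2, 7, 16]


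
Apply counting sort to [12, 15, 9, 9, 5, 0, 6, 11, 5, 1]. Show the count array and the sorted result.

Count array: [1, 1, 0, 0, 0, 2, 1, 0, 0, 2, 0, 1, 1, 0, 0, 1]
(count[i] = number of elements equal to i)
Cumulative count: [1, 2, 2, 2, 2, 4, 5, 5, 5, 7, 7, 8, 9, 9, 9, 10]
Sorted: [0, 1, 5, 5, 6, 9, 9, 11, 12, 15]


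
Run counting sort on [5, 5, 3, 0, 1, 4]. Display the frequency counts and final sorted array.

Count array: [1, 1, 0, 1, 1, 2]
(count[i] = number of elements equal to i)
Cumulative count: [1, 2, 2, 3, 4, 6]
Sorted: [0, 1, 3, 4, 5, 5]


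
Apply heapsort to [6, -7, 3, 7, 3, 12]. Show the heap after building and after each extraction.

Build heap: [12, 7, 6, -7, 3, 3]
Extract 12: [7, 3, 6, -7, 3, 12]
Extract 7: [6, 3, 3, -7, 7, 12]
Extract 6: [3, -7, 3, 6, 7, 12]
Extract 3: [3, -7, 3, 6, 7, 12]
Extract 3: [-7, 3, 3, 6, 7, 12]


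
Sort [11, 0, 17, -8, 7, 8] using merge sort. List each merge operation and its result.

Divide and conquer:
  Merge [0] + [17] -> [0, 17]
  Merge [11] + [0, 17] -> [0, 11, 17]
  Merge [7] + [8] -> [7, 8]
  Merge [-8] + [7, 8] -> [-8, 7, 8]
  Merge [0, 11, 17] + [-8, 7, 8] -> [-8, 0, 7, 8, 11, 17]


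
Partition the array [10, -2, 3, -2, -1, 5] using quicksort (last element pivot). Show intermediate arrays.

Partition 1: pivot=5 at index 4 -> [-2, 3, -2, -1, 5, 10]
Partition 2: pivot=-1 at index 2 -> [-2, -2, -1, 3, 5, 10]
Partition 3: pivot=-2 at index 1 -> [-2, -2, -1, 3, 5, 10]


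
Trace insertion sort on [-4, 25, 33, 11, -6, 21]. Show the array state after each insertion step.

First element -4 is already 'sorted'
Insert 25: shifted 0 elements -> [-4, 25, 33, 11, -6, 21]
Insert 33: shifted 0 elements -> [-4, 25, 33, 11, -6, 21]
Insert 11: shifted 2 elements -> [-4, 11, 25, 33, -6, 21]
Insert -6: shifted 4 elements -> [-6, -4, 11, 25, 33, 21]
Insert 21: shifted 2 elements -> [-6, -4, 11, 21, 25, 33]


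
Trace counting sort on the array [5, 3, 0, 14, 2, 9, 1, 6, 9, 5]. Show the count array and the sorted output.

Count array: [1, 1, 1, 1, 0, 2, 1, 0, 0, 2, 0, 0, 0, 0, 1]
(count[i] = number of elements equal to i)
Cumulative count: [1, 2, 3, 4, 4, 6, 7, 7, 7, 9, 9, 9, 9, 9, 10]
Sorted: [0, 1, 2, 3, 5, 5, 6, 9, 9, 14]


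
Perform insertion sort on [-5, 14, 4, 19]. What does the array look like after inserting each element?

First element -5 is already 'sorted'
Insert 14: shifted 0 elements -> [-5, 14, 4, 19]
Insert 4: shifted 1 elements -> [-5, 4, 14, 19]
Insert 19: shifted 0 elements -> [-5, 4, 14, 19]


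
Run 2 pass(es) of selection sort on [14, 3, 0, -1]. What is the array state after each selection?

Pass 1: Select minimum -1 at index 3, swap -> [-1, 3, 0, 14]
Pass 2: Select minimum 0 at index 2, swap -> [-1, 0, 3, 14]


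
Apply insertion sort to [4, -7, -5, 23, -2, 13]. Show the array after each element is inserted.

First element 4 is already 'sorted'
Insert -7: shifted 1 elements -> [-7, 4, -5, 23, -2, 13]
Insert -5: shifted 1 elements -> [-7, -5, 4, 23, -2, 13]
Insert 23: shifted 0 elements -> [-7, -5, 4, 23, -2, 13]
Insert -2: shifted 2 elements -> [-7, -5, -2, 4, 23, 13]
Insert 13: shifted 1 elements -> [-7, -5, -2, 4, 13, 23]


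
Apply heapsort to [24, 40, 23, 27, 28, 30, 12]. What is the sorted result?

Build heap: [40, 28, 30, 27, 24, 23, 12]
Extract 40: [30, 28, 23, 27, 24, 12, 40]
Extract 30: [28, 27, 23, 12, 24, 30, 40]
Extract 28: [27, 24, 23, 12, 28, 30, 40]
Extract 27: [24, 12, 23, 27, 28, 30, 40]
Extract 24: [23, 12, 24, 27, 28, 30, 40]
Extract 23: [12, 23, 24, 27, 28, 30, 40]


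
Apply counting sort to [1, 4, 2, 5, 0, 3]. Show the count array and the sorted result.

Count array: [1, 1, 1, 1, 1, 1]
(count[i] = number of elements equal to i)
Cumulative count: [1, 2, 3, 4, 5, 6]
Sorted: [0, 1, 2, 3, 4, 5]


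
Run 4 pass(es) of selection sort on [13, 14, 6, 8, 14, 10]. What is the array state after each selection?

Pass 1: Select minimum 6 at index 2, swap -> [6, 14, 13, 8, 14, 10]
Pass 2: Select minimum 8 at index 3, swap -> [6, 8, 13, 14, 14, 10]
Pass 3: Select minimum 10 at index 5, swap -> [6, 8, 10, 14, 14, 13]
Pass 4: Select minimum 13 at index 5, swap -> [6, 8, 10, 13, 14, 14]


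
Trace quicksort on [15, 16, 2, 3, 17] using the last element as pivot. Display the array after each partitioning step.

Partition 1: pivot=17 at index 4 -> [15, 16, 2, 3, 17]
Partition 2: pivot=3 at index 1 -> [2, 3, 15, 16, 17]
Partition 3: pivot=16 at index 3 -> [2, 3, 15, 16, 17]


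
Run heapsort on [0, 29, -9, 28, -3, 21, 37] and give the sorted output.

Build heap: [37, 29, 21, 28, -3, 0, -9]
Extract 37: [29, 28, 21, -9, -3, 0, 37]
Extract 29: [28, 0, 21, -9, -3, 29, 37]
Extract 28: [21, 0, -3, -9, 28, 29, 37]
Extract 21: [0, -9, -3, 21, 28, 29, 37]
Extract 0: [-3, -9, 0, 21, 28, 29, 37]
Extract -3: [-9, -3, 0, 21, 28, 29, 37]


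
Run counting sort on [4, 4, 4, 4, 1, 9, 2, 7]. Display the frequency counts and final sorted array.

Count array: [0, 1, 1, 0, 4, 0, 0, 1, 0, 1]
(count[i] = number of elements equal to i)
Cumulative count: [0, 1, 2, 2, 6, 6, 6, 7, 7, 8]
Sorted: [1, 2, 4, 4, 4, 4, 7, 9]


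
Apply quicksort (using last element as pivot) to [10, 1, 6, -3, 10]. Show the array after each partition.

Partition 1: pivot=10 at index 4 -> [10, 1, 6, -3, 10]
Partition 2: pivot=-3 at index 0 -> [-3, 1, 6, 10, 10]
Partition 3: pivot=10 at index 3 -> [-3, 1, 6, 10, 10]
Partition 4: pivot=6 at index 2 -> [-3, 1, 6, 10, 10]


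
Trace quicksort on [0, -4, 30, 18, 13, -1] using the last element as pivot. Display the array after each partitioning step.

Partition 1: pivot=-1 at index 1 -> [-4, -1, 30, 18, 13, 0]
Partition 2: pivot=0 at index 2 -> [-4, -1, 0, 18, 13, 30]
Partition 3: pivot=30 at index 5 -> [-4, -1, 0, 18, 13, 30]
Partition 4: pivot=13 at index 3 -> [-4, -1, 0, 13, 18, 30]


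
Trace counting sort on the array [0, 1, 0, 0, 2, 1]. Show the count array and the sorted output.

Count array: [3, 2, 1]
(count[i] = number of elements equal to i)
Cumulative count: [3, 5, 6]
Sorted: [0, 0, 0, 1, 1, 2]


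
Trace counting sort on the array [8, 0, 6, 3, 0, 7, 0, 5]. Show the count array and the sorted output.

Count array: [3, 0, 0, 1, 0, 1, 1, 1, 1]
(count[i] = number of elements equal to i)
Cumulative count: [3, 3, 3, 4, 4, 5, 6, 7, 8]
Sorted: [0, 0, 0, 3, 5, 6, 7, 8]


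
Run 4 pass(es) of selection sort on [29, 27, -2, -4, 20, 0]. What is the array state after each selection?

Pass 1: Select minimum -4 at index 3, swap -> [-4, 27, -2, 29, 20, 0]
Pass 2: Select minimum -2 at index 2, swap -> [-4, -2, 27, 29, 20, 0]
Pass 3: Select minimum 0 at index 5, swap -> [-4, -2, 0, 29, 20, 27]
Pass 4: Select minimum 20 at index 4, swap -> [-4, -2, 0, 20, 29, 27]


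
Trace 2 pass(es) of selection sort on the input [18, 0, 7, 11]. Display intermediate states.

Pass 1: Select minimum 0 at index 1, swap -> [0, 18, 7, 11]
Pass 2: Select minimum 7 at index 2, swap -> [0, 7, 18, 11]


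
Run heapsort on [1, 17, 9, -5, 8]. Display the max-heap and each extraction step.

Build heap: [17, 8, 9, -5, 1]
Extract 17: [9, 8, 1, -5, 17]
Extract 9: [8, -5, 1, 9, 17]
Extract 8: [1, -5, 8, 9, 17]
Extract 1: [-5, 1, 8, 9, 17]


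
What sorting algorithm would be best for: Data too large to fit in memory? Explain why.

Best choice: External merge sort
Reason: Minimizes disk I/O by sequential reads/writes


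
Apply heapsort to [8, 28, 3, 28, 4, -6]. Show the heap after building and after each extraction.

Build heap: [28, 28, 3, 8, 4, -6]
Extract 28: [28, 8, 3, -6, 4, 28]
Extract 28: [8, 4, 3, -6, 28, 28]
Extract 8: [4, -6, 3, 8, 28, 28]
Extract 4: [3, -6, 4, 8, 28, 28]
Extract 3: [-6, 3, 4, 8, 28, 28]


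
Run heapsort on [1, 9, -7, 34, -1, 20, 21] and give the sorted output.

Build heap: [34, 9, 21, 1, -1, 20, -7]
Extract 34: [21, 9, 20, 1, -1, -7, 34]
Extract 21: [20, 9, -7, 1, -1, 21, 34]
Extract 20: [9, 1, -7, -1, 20, 21, 34]
Extract 9: [1, -1, -7, 9, 20, 21, 34]
Extract 1: [-1, -7, 1, 9, 20, 21, 34]
Extract -1: [-7, -1, 1, 9, 20, 21, 34]


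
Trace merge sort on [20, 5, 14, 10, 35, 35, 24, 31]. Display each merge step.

Divide and conquer:
  Merge [20] + [5] -> [5, 20]
  Merge [14] + [10] -> [10, 14]
  Merge [5, 20] + [10, 14] -> [5, 10, 14, 20]
  Merge [35] + [35] -> [35, 35]
  Merge [24] + [31] -> [24, 31]
  Merge [35, 35] + [24, 31] -> [24, 31, 35, 35]
  Merge [5, 10, 14, 20] + [24, 31, 35, 35] -> [5, 10, 14, 20, 24, 31, 35, 35]


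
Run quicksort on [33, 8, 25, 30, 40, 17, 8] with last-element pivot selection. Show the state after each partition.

Partition 1: pivot=8 at index 1 -> [8, 8, 25, 30, 40, 17, 33]
Partition 2: pivot=33 at index 5 -> [8, 8, 25, 30, 17, 33, 40]
Partition 3: pivot=17 at index 2 -> [8, 8, 17, 30, 25, 33, 40]
Partition 4: pivot=25 at index 3 -> [8, 8, 17, 25, 30, 33, 40]


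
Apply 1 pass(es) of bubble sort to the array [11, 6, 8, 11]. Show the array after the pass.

After pass 1: [6, 8, 11, 11] (2 swaps)
Total swaps: 2


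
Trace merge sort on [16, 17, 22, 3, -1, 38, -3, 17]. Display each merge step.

Divide and conquer:
  Merge [16] + [17] -> [16, 17]
  Merge [22] + [3] -> [3, 22]
  Merge [16, 17] + [3, 22] -> [3, 16, 17, 22]
  Merge [-1] + [38] -> [-1, 38]
  Merge [-3] + [17] -> [-3, 17]
  Merge [-1, 38] + [-3, 17] -> [-3, -1, 17, 38]
  Merge [3, 16, 17, 22] + [-3, -1, 17, 38] -> [-3, -1, 3, 16, 17, 17, 22, 38]


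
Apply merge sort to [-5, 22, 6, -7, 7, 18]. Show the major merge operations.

Divide and conquer:
  Merge [22] + [6] -> [6, 22]
  Merge [-5] + [6, 22] -> [-5, 6, 22]
  Merge [7] + [18] -> [7, 18]
  Merge [-7] + [7, 18] -> [-7, 7, 18]
  Merge [-5, 6, 22] + [-7, 7, 18] -> [-7, -5, 6, 7, 18, 22]


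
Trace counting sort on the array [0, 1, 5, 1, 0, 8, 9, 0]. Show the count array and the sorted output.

Count array: [3, 2, 0, 0, 0, 1, 0, 0, 1, 1]
(count[i] = number of elements equal to i)
Cumulative count: [3, 5, 5, 5, 5, 6, 6, 6, 7, 8]
Sorted: [0, 0, 0, 1, 1, 5, 8, 9]


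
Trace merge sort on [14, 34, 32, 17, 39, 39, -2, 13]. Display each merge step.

Divide and conquer:
  Merge [14] + [34] -> [14, 34]
  Merge [32] + [17] -> [17, 32]
  Merge [14, 34] + [17, 32] -> [14, 17, 32, 34]
  Merge [39] + [39] -> [39, 39]
  Merge [-2] + [13] -> [-2, 13]
  Merge [39, 39] + [-2, 13] -> [-2, 13, 39, 39]
  Merge [14, 17, 32, 34] + [-2, 13, 39, 39] -> [-2, 13, 14, 17, 32, 34, 39, 39]


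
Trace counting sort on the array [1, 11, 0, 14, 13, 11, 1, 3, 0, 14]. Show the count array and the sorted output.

Count array: [2, 2, 0, 1, 0, 0, 0, 0, 0, 0, 0, 2, 0, 1, 2]
(count[i] = number of elements equal to i)
Cumulative count: [2, 4, 4, 5, 5, 5, 5, 5, 5, 5, 5, 7, 7, 8, 10]
Sorted: [0, 0, 1, 1, 3, 11, 11, 13, 14, 14]


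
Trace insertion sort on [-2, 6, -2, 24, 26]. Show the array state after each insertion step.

First element -2 is already 'sorted'
Insert 6: shifted 0 elements -> [-2, 6, -2, 24, 26]
Insert -2: shifted 1 elements -> [-2, -2, 6, 24, 26]
Insert 24: shifted 0 elements -> [-2, -2, 6, 24, 26]
Insert 26: shifted 0 elements -> [-2, -2, 6, 24, 26]


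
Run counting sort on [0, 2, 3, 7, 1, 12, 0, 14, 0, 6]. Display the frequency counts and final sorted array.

Count array: [3, 1, 1, 1, 0, 0, 1, 1, 0, 0, 0, 0, 1, 0, 1]
(count[i] = number of elements equal to i)
Cumulative count: [3, 4, 5, 6, 6, 6, 7, 8, 8, 8, 8, 8, 9, 9, 10]
Sorted: [0, 0, 0, 1, 2, 3, 6, 7, 12, 14]


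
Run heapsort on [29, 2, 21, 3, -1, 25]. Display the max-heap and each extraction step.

Build heap: [29, 3, 25, 2, -1, 21]
Extract 29: [25, 3, 21, 2, -1, 29]
Extract 25: [21, 3, -1, 2, 25, 29]
Extract 21: [3, 2, -1, 21, 25, 29]
Extract 3: [2, -1, 3, 21, 25, 29]
Extract 2: [-1, 2, 3, 21, 25, 29]


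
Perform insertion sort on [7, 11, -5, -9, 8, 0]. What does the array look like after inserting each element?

First element 7 is already 'sorted'
Insert 11: shifted 0 elements -> [7, 11, -5, -9, 8, 0]
Insert -5: shifted 2 elements -> [-5, 7, 11, -9, 8, 0]
Insert -9: shifted 3 elements -> [-9, -5, 7, 11, 8, 0]
Insert 8: shifted 1 elements -> [-9, -5, 7, 8, 11, 0]
Insert 0: shifted 3 elements -> [-9, -5, 0, 7, 8, 11]


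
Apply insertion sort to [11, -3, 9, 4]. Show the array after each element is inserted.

First element 11 is already 'sorted'
Insert -3: shifted 1 elements -> [-3, 11, 9, 4]
Insert 9: shifted 1 elements -> [-3, 9, 11, 4]
Insert 4: shifted 2 elements -> [-3, 4, 9, 11]


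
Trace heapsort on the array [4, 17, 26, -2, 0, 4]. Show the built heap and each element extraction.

Build heap: [26, 17, 4, -2, 0, 4]
Extract 26: [17, 4, 4, -2, 0, 26]
Extract 17: [4, 0, 4, -2, 17, 26]
Extract 4: [4, 0, -2, 4, 17, 26]
Extract 4: [0, -2, 4, 4, 17, 26]
Extract 0: [-2, 0, 4, 4, 17, 26]


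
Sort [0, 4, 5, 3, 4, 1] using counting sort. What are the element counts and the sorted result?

Count array: [1, 1, 0, 1, 2, 1]
(count[i] = number of elements equal to i)
Cumulative count: [1, 2, 2, 3, 5, 6]
Sorted: [0, 1, 3, 4, 4, 5]


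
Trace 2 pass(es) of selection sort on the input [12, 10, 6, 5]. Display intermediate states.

Pass 1: Select minimum 5 at index 3, swap -> [5, 10, 6, 12]
Pass 2: Select minimum 6 at index 2, swap -> [5, 6, 10, 12]


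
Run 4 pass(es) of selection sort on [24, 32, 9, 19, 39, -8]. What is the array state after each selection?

Pass 1: Select minimum -8 at index 5, swap -> [-8, 32, 9, 19, 39, 24]
Pass 2: Select minimum 9 at index 2, swap -> [-8, 9, 32, 19, 39, 24]
Pass 3: Select minimum 19 at index 3, swap -> [-8, 9, 19, 32, 39, 24]
Pass 4: Select minimum 24 at index 5, swap -> [-8, 9, 19, 24, 39, 32]


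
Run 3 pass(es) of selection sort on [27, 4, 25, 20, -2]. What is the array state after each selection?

Pass 1: Select minimum -2 at index 4, swap -> [-2, 4, 25, 20, 27]
Pass 2: Select minimum 4 at index 1, swap -> [-2, 4, 25, 20, 27]
Pass 3: Select minimum 20 at index 3, swap -> [-2, 4, 20, 25, 27]


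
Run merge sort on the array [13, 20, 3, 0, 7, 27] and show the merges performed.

Divide and conquer:
  Merge [20] + [3] -> [3, 20]
  Merge [13] + [3, 20] -> [3, 13, 20]
  Merge [7] + [27] -> [7, 27]
  Merge [0] + [7, 27] -> [0, 7, 27]
  Merge [3, 13, 20] + [0, 7, 27] -> [0, 3, 7, 13, 20, 27]


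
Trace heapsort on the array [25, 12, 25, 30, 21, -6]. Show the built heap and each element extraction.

Build heap: [30, 25, 25, 12, 21, -6]
Extract 30: [25, 21, 25, 12, -6, 30]
Extract 25: [25, 21, -6, 12, 25, 30]
Extract 25: [21, 12, -6, 25, 25, 30]
Extract 21: [12, -6, 21, 25, 25, 30]
Extract 12: [-6, 12, 21, 25, 25, 30]


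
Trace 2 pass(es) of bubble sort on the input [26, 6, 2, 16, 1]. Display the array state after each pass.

After pass 1: [6, 2, 16, 1, 26] (4 swaps)
After pass 2: [2, 6, 1, 16, 26] (2 swaps)
Total swaps: 6


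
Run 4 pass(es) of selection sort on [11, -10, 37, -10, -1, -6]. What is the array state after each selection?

Pass 1: Select minimum -10 at index 1, swap -> [-10, 11, 37, -10, -1, -6]
Pass 2: Select minimum -10 at index 3, swap -> [-10, -10, 37, 11, -1, -6]
Pass 3: Select minimum -6 at index 5, swap -> [-10, -10, -6, 11, -1, 37]
Pass 4: Select minimum -1 at index 4, swap -> [-10, -10, -6, -1, 11, 37]


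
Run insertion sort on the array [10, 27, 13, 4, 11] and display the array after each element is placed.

First element 10 is already 'sorted'
Insert 27: shifted 0 elements -> [10, 27, 13, 4, 11]
Insert 13: shifted 1 elements -> [10, 13, 27, 4, 11]
Insert 4: shifted 3 elements -> [4, 10, 13, 27, 11]
Insert 11: shifted 2 elements -> [4, 10, 11, 13, 27]


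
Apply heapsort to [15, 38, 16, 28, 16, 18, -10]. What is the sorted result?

Build heap: [38, 28, 18, 15, 16, 16, -10]
Extract 38: [28, 16, 18, 15, -10, 16, 38]
Extract 28: [18, 16, 16, 15, -10, 28, 38]
Extract 18: [16, 15, 16, -10, 18, 28, 38]
Extract 16: [16, 15, -10, 16, 18, 28, 38]
Extract 16: [15, -10, 16, 16, 18, 28, 38]
Extract 15: [-10, 15, 16, 16, 18, 28, 38]


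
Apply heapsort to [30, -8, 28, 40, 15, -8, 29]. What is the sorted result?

Build heap: [40, 30, 29, -8, 15, -8, 28]
Extract 40: [30, 28, 29, -8, 15, -8, 40]
Extract 30: [29, 28, -8, -8, 15, 30, 40]
Extract 29: [28, 15, -8, -8, 29, 30, 40]
Extract 28: [15, -8, -8, 28, 29, 30, 40]
Extract 15: [-8, -8, 15, 28, 29, 30, 40]
Extract -8: [-8, -8, 15, 28, 29, 30, 40]


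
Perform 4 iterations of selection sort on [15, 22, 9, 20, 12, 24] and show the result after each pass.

Pass 1: Select minimum 9 at index 2, swap -> [9, 22, 15, 20, 12, 24]
Pass 2: Select minimum 12 at index 4, swap -> [9, 12, 15, 20, 22, 24]
Pass 3: Select minimum 15 at index 2, swap -> [9, 12, 15, 20, 22, 24]
Pass 4: Select minimum 20 at index 3, swap -> [9, 12, 15, 20, 22, 24]


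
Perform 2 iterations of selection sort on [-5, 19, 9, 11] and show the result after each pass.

Pass 1: Select minimum -5 at index 0, swap -> [-5, 19, 9, 11]
Pass 2: Select minimum 9 at index 2, swap -> [-5, 9, 19, 11]


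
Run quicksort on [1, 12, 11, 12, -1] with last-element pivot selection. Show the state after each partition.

Partition 1: pivot=-1 at index 0 -> [-1, 12, 11, 12, 1]
Partition 2: pivot=1 at index 1 -> [-1, 1, 11, 12, 12]
Partition 3: pivot=12 at index 4 -> [-1, 1, 11, 12, 12]
Partition 4: pivot=12 at index 3 -> [-1, 1, 11, 12, 12]


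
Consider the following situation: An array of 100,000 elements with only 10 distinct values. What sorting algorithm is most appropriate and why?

Best choice: 3-way quicksort or Counting sort
Reason: 3-way (Dutch national flag) partitioning groups every copy of the pivot together, so with only d=10 distinct keys quicksort finishes in O(n log d) expected time, which is effectively linear; counting sort runs in O(n + k) where k is the size of the key range (not the number of distinct values), so it is linear when the 10 values are integers drawn from a small known range


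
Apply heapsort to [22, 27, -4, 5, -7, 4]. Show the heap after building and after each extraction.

Build heap: [27, 22, 4, 5, -7, -4]
Extract 27: [22, 5, 4, -4, -7, 27]
Extract 22: [5, -4, 4, -7, 22, 27]
Extract 5: [4, -4, -7, 5, 22, 27]
Extract 4: [-4, -7, 4, 5, 22, 27]
Extract -4: [-7, -4, 4, 5, 22, 27]


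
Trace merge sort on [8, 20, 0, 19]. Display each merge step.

Divide and conquer:
  Merge [8] + [20] -> [8, 20]
  Merge [0] + [19] -> [0, 19]
  Merge [8, 20] + [0, 19] -> [0, 8, 19, 20]


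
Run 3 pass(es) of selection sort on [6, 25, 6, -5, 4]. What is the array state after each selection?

Pass 1: Select minimum -5 at index 3, swap -> [-5, 25, 6, 6, 4]
Pass 2: Select minimum 4 at index 4, swap -> [-5, 4, 6, 6, 25]
Pass 3: Select minimum 6 at index 2, swap -> [-5, 4, 6, 6, 25]


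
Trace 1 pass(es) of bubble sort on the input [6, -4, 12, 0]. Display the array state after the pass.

After pass 1: [-4, 6, 0, 12] (2 swaps)
Total swaps: 2


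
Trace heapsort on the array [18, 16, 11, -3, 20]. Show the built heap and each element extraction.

Build heap: [20, 18, 11, -3, 16]
Extract 20: [18, 16, 11, -3, 20]
Extract 18: [16, -3, 11, 18, 20]
Extract 16: [11, -3, 16, 18, 20]
Extract 11: [-3, 11, 16, 18, 20]


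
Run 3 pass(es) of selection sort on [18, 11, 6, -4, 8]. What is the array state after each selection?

Pass 1: Select minimum -4 at index 3, swap -> [-4, 11, 6, 18, 8]
Pass 2: Select minimum 6 at index 2, swap -> [-4, 6, 11, 18, 8]
Pass 3: Select minimum 8 at index 4, swap -> [-4, 6, 8, 18, 11]


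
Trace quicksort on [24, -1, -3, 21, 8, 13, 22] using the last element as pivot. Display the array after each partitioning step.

Partition 1: pivot=22 at index 5 -> [-1, -3, 21, 8, 13, 22, 24]
Partition 2: pivot=13 at index 3 -> [-1, -3, 8, 13, 21, 22, 24]
Partition 3: pivot=8 at index 2 -> [-1, -3, 8, 13, 21, 22, 24]
Partition 4: pivot=-3 at index 0 -> [-3, -1, 8, 13, 21, 22, 24]


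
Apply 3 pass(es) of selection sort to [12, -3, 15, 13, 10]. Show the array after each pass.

Pass 1: Select minimum -3 at index 1, swap -> [-3, 12, 15, 13, 10]
Pass 2: Select minimum 10 at index 4, swap -> [-3, 10, 15, 13, 12]
Pass 3: Select minimum 12 at index 4, swap -> [-3, 10, 12, 13, 15]


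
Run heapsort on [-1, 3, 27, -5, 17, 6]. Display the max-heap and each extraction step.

Build heap: [27, 17, 6, -5, 3, -1]
Extract 27: [17, 3, 6, -5, -1, 27]
Extract 17: [6, 3, -1, -5, 17, 27]
Extract 6: [3, -5, -1, 6, 17, 27]
Extract 3: [-1, -5, 3, 6, 17, 27]
Extract -1: [-5, -1, 3, 6, 17, 27]


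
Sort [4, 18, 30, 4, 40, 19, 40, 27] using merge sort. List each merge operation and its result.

Divide and conquer:
  Merge [4] + [18] -> [4, 18]
  Merge [30] + [4] -> [4, 30]
  Merge [4, 18] + [4, 30] -> [4, 4, 18, 30]
  Merge [40] + [19] -> [19, 40]
  Merge [40] + [27] -> [27, 40]
  Merge [19, 40] + [27, 40] -> [19, 27, 40, 40]
  Merge [4, 4, 18, 30] + [19, 27, 40, 40] -> [4, 4, 18, 19, 27, 30, 40, 40]


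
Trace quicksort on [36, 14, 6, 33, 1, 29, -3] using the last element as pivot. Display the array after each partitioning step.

Partition 1: pivot=-3 at index 0 -> [-3, 14, 6, 33, 1, 29, 36]
Partition 2: pivot=36 at index 6 -> [-3, 14, 6, 33, 1, 29, 36]
Partition 3: pivot=29 at index 4 -> [-3, 14, 6, 1, 29, 33, 36]
Partition 4: pivot=1 at index 1 -> [-3, 1, 6, 14, 29, 33, 36]
Partition 5: pivot=14 at index 3 -> [-3, 1, 6, 14, 29, 33, 36]


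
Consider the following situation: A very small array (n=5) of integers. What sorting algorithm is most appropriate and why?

Best choice: Insertion sort
Reason: For tiny inputs the O(n^2) overhead is negligible and insertion sort has minimal constant factors


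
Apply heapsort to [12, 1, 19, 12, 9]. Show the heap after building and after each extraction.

Build heap: [19, 12, 12, 1, 9]
Extract 19: [12, 9, 12, 1, 19]
Extract 12: [12, 9, 1, 12, 19]
Extract 12: [9, 1, 12, 12, 19]
Extract 9: [1, 9, 12, 12, 19]


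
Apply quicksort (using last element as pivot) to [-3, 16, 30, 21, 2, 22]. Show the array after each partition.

Partition 1: pivot=22 at index 4 -> [-3, 16, 21, 2, 22, 30]
Partition 2: pivot=2 at index 1 -> [-3, 2, 21, 16, 22, 30]
Partition 3: pivot=16 at index 2 -> [-3, 2, 16, 21, 22, 30]


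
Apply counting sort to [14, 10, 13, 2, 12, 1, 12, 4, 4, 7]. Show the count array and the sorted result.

Count array: [0, 1, 1, 0, 2, 0, 0, 1, 0, 0, 1, 0, 2, 1, 1]
(count[i] = number of elements equal to i)
Cumulative count: [0, 1, 2, 2, 4, 4, 4, 5, 5, 5, 6, 6, 8, 9, 10]
Sorted: [1, 2, 4, 4, 7, 10, 12, 12, 13, 14]


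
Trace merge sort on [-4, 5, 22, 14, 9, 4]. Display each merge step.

Divide and conquer:
  Merge [5] + [22] -> [5, 22]
  Merge [-4] + [5, 22] -> [-4, 5, 22]
  Merge [9] + [4] -> [4, 9]
  Merge [14] + [4, 9] -> [4, 9, 14]
  Merge [-4, 5, 22] + [4, 9, 14] -> [-4, 4, 5, 9, 14, 22]


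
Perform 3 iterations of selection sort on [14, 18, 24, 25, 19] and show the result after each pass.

Pass 1: Select minimum 14 at index 0, swap -> [14, 18, 24, 25, 19]
Pass 2: Select minimum 18 at index 1, swap -> [14, 18, 24, 25, 19]
Pass 3: Select minimum 19 at index 4, swap -> [14, 18, 19, 25, 24]


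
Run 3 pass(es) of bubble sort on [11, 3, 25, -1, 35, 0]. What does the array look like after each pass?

After pass 1: [3, 11, -1, 25, 0, 35] (3 swaps)
After pass 2: [3, -1, 11, 0, 25, 35] (2 swaps)
After pass 3: [-1, 3, 0, 11, 25, 35] (2 swaps)
Total swaps: 7


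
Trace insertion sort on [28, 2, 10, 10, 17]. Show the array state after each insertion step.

First element 28 is already 'sorted'
Insert 2: shifted 1 elements -> [2, 28, 10, 10, 17]
Insert 10: shifted 1 elements -> [2, 10, 28, 10, 17]
Insert 10: shifted 1 elements -> [2, 10, 10, 28, 17]
Insert 17: shifted 1 elements -> [2, 10, 10, 17, 28]


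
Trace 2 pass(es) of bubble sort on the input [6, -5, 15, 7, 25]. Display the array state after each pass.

After pass 1: [-5, 6, 7, 15, 25] (2 swaps)
After pass 2: [-5, 6, 7, 15, 25] (0 swaps)
Total swaps: 2


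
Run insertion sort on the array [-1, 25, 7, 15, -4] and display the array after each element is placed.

First element -1 is already 'sorted'
Insert 25: shifted 0 elements -> [-1, 25, 7, 15, -4]
Insert 7: shifted 1 elements -> [-1, 7, 25, 15, -4]
Insert 15: shifted 1 elements -> [-1, 7, 15, 25, -4]
Insert -4: shifted 4 elements -> [-4, -1, 7, 15, 25]


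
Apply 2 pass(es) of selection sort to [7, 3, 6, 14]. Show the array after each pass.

Pass 1: Select minimum 3 at index 1, swap -> [3, 7, 6, 14]
Pass 2: Select minimum 6 at index 2, swap -> [3, 6, 7, 14]


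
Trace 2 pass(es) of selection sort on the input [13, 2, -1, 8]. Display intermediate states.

Pass 1: Select minimum -1 at index 2, swap -> [-1, 2, 13, 8]
Pass 2: Select minimum 2 at index 1, swap -> [-1, 2, 13, 8]


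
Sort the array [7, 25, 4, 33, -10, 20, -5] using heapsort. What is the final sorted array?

Build heap: [33, 25, 20, 7, -10, 4, -5]
Extract 33: [25, 7, 20, -5, -10, 4, 33]
Extract 25: [20, 7, 4, -5, -10, 25, 33]
Extract 20: [7, -5, 4, -10, 20, 25, 33]
Extract 7: [4, -5, -10, 7, 20, 25, 33]
Extract 4: [-5, -10, 4, 7, 20, 25, 33]
Extract -5: [-10, -5, 4, 7, 20, 25, 33]


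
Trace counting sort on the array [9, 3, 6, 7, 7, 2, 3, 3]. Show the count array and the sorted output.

Count array: [0, 0, 1, 3, 0, 0, 1, 2, 0, 1]
(count[i] = number of elements equal to i)
Cumulative count: [0, 0, 1, 4, 4, 4, 5, 7, 7, 8]
Sorted: [2, 3, 3, 3, 6, 7, 7, 9]


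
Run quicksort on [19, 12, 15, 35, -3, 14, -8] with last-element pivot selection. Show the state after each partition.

Partition 1: pivot=-8 at index 0 -> [-8, 12, 15, 35, -3, 14, 19]
Partition 2: pivot=19 at index 5 -> [-8, 12, 15, -3, 14, 19, 35]
Partition 3: pivot=14 at index 3 -> [-8, 12, -3, 14, 15, 19, 35]
Partition 4: pivot=-3 at index 1 -> [-8, -3, 12, 14, 15, 19, 35]


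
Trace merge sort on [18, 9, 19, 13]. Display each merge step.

Divide and conquer:
  Merge [18] + [9] -> [9, 18]
  Merge [19] + [13] -> [13, 19]
  Merge [9, 18] + [13, 19] -> [9, 13, 18, 19]


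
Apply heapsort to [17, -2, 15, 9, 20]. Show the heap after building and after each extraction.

Build heap: [20, 17, 15, 9, -2]
Extract 20: [17, 9, 15, -2, 20]
Extract 17: [15, 9, -2, 17, 20]
Extract 15: [9, -2, 15, 17, 20]
Extract 9: [-2, 9, 15, 17, 20]


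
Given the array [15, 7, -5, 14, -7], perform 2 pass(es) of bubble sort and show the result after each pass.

After pass 1: [7, -5, 14, -7, 15] (4 swaps)
After pass 2: [-5, 7, -7, 14, 15] (2 swaps)
Total swaps: 6


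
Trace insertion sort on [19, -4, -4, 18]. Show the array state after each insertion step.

First element 19 is already 'sorted'
Insert -4: shifted 1 elements -> [-4, 19, -4, 18]
Insert -4: shifted 1 elements -> [-4, -4, 19, 18]
Insert 18: shifted 1 elements -> [-4, -4, 18, 19]


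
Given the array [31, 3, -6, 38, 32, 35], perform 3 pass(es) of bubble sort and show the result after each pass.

After pass 1: [3, -6, 31, 32, 35, 38] (4 swaps)
After pass 2: [-6, 3, 31, 32, 35, 38] (1 swaps)
After pass 3: [-6, 3, 31, 32, 35, 38] (0 swaps)
Total swaps: 5


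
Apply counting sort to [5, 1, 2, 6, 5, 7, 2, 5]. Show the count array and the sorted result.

Count array: [0, 1, 2, 0, 0, 3, 1, 1]
(count[i] = number of elements equal to i)
Cumulative count: [0, 1, 3, 3, 3, 6, 7, 8]
Sorted: [1, 2, 2, 5, 5, 5, 6, 7]


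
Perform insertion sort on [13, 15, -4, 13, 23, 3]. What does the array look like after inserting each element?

First element 13 is already 'sorted'
Insert 15: shifted 0 elements -> [13, 15, -4, 13, 23, 3]
Insert -4: shifted 2 elements -> [-4, 13, 15, 13, 23, 3]
Insert 13: shifted 1 elements -> [-4, 13, 13, 15, 23, 3]
Insert 23: shifted 0 elements -> [-4, 13, 13, 15, 23, 3]
Insert 3: shifted 4 elements -> [-4, 3, 13, 13, 15, 23]


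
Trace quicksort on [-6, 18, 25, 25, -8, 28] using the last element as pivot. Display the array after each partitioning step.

Partition 1: pivot=28 at index 5 -> [-6, 18, 25, 25, -8, 28]
Partition 2: pivot=-8 at index 0 -> [-8, 18, 25, 25, -6, 28]
Partition 3: pivot=-6 at index 1 -> [-8, -6, 25, 25, 18, 28]
Partition 4: pivot=18 at index 2 -> [-8, -6, 18, 25, 25, 28]
Partition 5: pivot=25 at index 4 -> [-8, -6, 18, 25, 25, 28]


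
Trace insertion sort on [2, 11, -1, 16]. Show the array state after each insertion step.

First element 2 is already 'sorted'
Insert 11: shifted 0 elements -> [2, 11, -1, 16]
Insert -1: shifted 2 elements -> [-1, 2, 11, 16]
Insert 16: shifted 0 elements -> [-1, 2, 11, 16]


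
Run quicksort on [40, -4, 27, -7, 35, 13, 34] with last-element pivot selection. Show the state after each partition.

Partition 1: pivot=34 at index 4 -> [-4, 27, -7, 13, 34, 40, 35]
Partition 2: pivot=13 at index 2 -> [-4, -7, 13, 27, 34, 40, 35]
Partition 3: pivot=-7 at index 0 -> [-7, -4, 13, 27, 34, 40, 35]
Partition 4: pivot=35 at index 5 -> [-7, -4, 13, 27, 34, 35, 40]


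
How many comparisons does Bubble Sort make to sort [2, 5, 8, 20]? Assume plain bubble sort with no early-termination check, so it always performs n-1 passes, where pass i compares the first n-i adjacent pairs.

Pass 1: compare adjacent pairs (0,1)..(2,3) = 3 comparison(s), 0 swap(s) -> [2, 5, 8, 20]
Pass 2: compare adjacent pairs (0,1)..(1,2) = 2 comparison(s), 0 swap(s) -> [2, 5, 8, 20]
Pass 3: compare adjacent pairs (0,1)..(0,1) = 1 comparison(s), 0 swap(s) -> [2, 5, 8, 20]
Total comparisons: 3 + 2 + 1 = 6


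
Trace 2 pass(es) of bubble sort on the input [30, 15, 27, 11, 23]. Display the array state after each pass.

After pass 1: [15, 27, 11, 23, 30] (4 swaps)
After pass 2: [15, 11, 23, 27, 30] (2 swaps)
Total swaps: 6
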